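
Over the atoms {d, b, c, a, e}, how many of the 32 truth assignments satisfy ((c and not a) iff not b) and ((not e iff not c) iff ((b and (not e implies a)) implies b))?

Initial set: {(((c and not a) iff not b) and ((not e iff not c) iff ((b and (not e implies a)) implies b)))}.
(((c and not a) iff not b) and ((not e iff not c) iff ((b and (not e implies a)) implies b))): α-rule — add ((c and not a) iff not b), ((not e iff not c) iff ((b and (not e implies a)) implies b)).
((c and not a) iff not b): β-rule — branch into (c and not a), not b  //  not (c and not a), not not b.
  branch 1 (add (c and not a), not b):
    (c and not a): α-rule — add c, not a.
    ((not e iff not c) iff ((b and (not e implies a)) implies b)): β-rule — branch into (not e iff not c), ((b and (not e implies a)) implies b)  //  not (not e iff not c), not ((b and (not e implies a)) implies b).
      branch 1.1 (add (not e iff not c), ((b and (not e implies a)) implies b)):
        (not e iff not c): β-rule — branch into not e, not c  //  not not e, not not c.
          branch 1.1.1 (add not e, not c):
            × closes — contains both c and not c.
          branch 1.1.2 (add not not e, not not c):
            ((b and (not e implies a)) implies b): β-rule — branch into not (b and (not e implies a))  //  b.
              branch 1.1.2.1 (add not (b and (not e implies a))):
                not (b and (not e implies a)): β-rule — branch into not b  //  not (not e implies a).
                  branch 1.1.2.1.1 (add not b):
                    ○ open, literals {a=false, b=false, c=true, e=true}.
                  branch 1.1.2.1.2 (add not (not e implies a)):
                    not (not e implies a): α-rule — add not e, not a.
                    × closes — contains both e and not e.
              branch 1.1.2.2 (add b):
                × closes — contains both b and not b.
      branch 1.2 (add not (not e iff not c), not ((b and (not e implies a)) implies b)):
        not ((b and (not e implies a)) implies b): α-rule — add (b and (not e implies a)), not b.
        (b and (not e implies a)): α-rule — add b, (not e implies a).
        × closes — contains both b and not b.
  branch 2 (add not (c and not a), not not b):
    ((not e iff not c) iff ((b and (not e implies a)) implies b)): β-rule — branch into (not e iff not c), ((b and (not e implies a)) implies b)  //  not (not e iff not c), not ((b and (not e implies a)) implies b).
      branch 2.1 (add (not e iff not c), ((b and (not e implies a)) implies b)):
        not (c and not a): β-rule — branch into not c  //  not not a.
          branch 2.1.1 (add not c):
            (not e iff not c): β-rule — branch into not e, not c  //  not not e, not not c.
              branch 2.1.1.1 (add not e, not c):
                ((b and (not e implies a)) implies b): β-rule — branch into not (b and (not e implies a))  //  b.
                  branch 2.1.1.1.1 (add not (b and (not e implies a))):
                    not (b and (not e implies a)): β-rule — branch into not b  //  not (not e implies a).
                      branch 2.1.1.1.1.1 (add not b):
                        × closes — contains both b and not b.
                      branch 2.1.1.1.1.2 (add not (not e implies a)):
                        not (not e implies a): α-rule — add not e, not a.
                        ○ open, literals {a=false, b=true, c=false, e=false}.
                  branch 2.1.1.1.2 (add b):
                    ○ open, literals {b=true, c=false, e=false}.
              branch 2.1.1.2 (add not not e, not not c):
                × closes — contains both c and not c.
          branch 2.1.2 (add not not a):
            (not e iff not c): β-rule — branch into not e, not c  //  not not e, not not c.
              branch 2.1.2.1 (add not e, not c):
                ((b and (not e implies a)) implies b): β-rule — branch into not (b and (not e implies a))  //  b.
                  branch 2.1.2.1.1 (add not (b and (not e implies a))):
                    not (b and (not e implies a)): β-rule — branch into not b  //  not (not e implies a).
                      branch 2.1.2.1.1.1 (add not b):
                        × closes — contains both b and not b.
                      branch 2.1.2.1.1.2 (add not (not e implies a)):
                        not (not e implies a): α-rule — add not e, not a.
                        × closes — contains both a and not a.
                  branch 2.1.2.1.2 (add b):
                    ○ open, literals {a=true, b=true, c=false, e=false}.
              branch 2.1.2.2 (add not not e, not not c):
                ((b and (not e implies a)) implies b): β-rule — branch into not (b and (not e implies a))  //  b.
                  branch 2.1.2.2.1 (add not (b and (not e implies a))):
                    not (b and (not e implies a)): β-rule — branch into not b  //  not (not e implies a).
                      branch 2.1.2.2.1.1 (add not b):
                        × closes — contains both b and not b.
                      branch 2.1.2.2.1.2 (add not (not e implies a)):
                        not (not e implies a): α-rule — add not e, not a.
                        × closes — contains both e and not e.
                  branch 2.1.2.2.2 (add b):
                    ○ open, literals {a=true, b=true, c=true, e=true}.
      branch 2.2 (add not (not e iff not c), not ((b and (not e implies a)) implies b)):
        not ((b and (not e implies a)) implies b): α-rule — add (b and (not e implies a)), not b.
        × closes — contains both b and not b.
11 branches closed, 5 open.
Each open branch fixes some atoms; the unmentioned ones are free. Counting distinct full assignments: branch {a=false, b=false, c=true, e=true} (d) contributes 2 new; branch {a=false, b=true, c=false, e=false} (d) contributes 2 new; branch {b=true, c=false, e=false} (d, a) contributes 2 new; branch {a=true, b=true, c=false, e=false} (d) contributes 0 new; branch {a=true, b=true, c=true, e=true} (d) contributes 2 new. Total: 8.

8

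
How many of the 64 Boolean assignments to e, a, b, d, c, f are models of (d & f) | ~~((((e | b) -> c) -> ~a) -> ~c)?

Initial set: {((d & f) | ~~((((e | b) -> c) -> ~a) -> ~c))}.
((d & f) | ~~((((e | b) -> c) -> ~a) -> ~c)): β-rule — branch into (d & f)  //  ~~((((e | b) -> c) -> ~a) -> ~c).
  branch 1 (add (d & f)):
    (d & f): α-rule — add d, f.
    ○ open, literals {d=T, f=T}.
  branch 2 (add ~~((((e | b) -> c) -> ~a) -> ~c)):
    ~~((((e | b) -> c) -> ~a) -> ~c): drop double negation, giving ((((e | b) -> c) -> ~a) -> ~c).
    ((((e | b) -> c) -> ~a) -> ~c): β-rule — branch into ~(((e | b) -> c) -> ~a)  //  ~c.
      branch 2.1 (add ~(((e | b) -> c) -> ~a)):
        ~(((e | b) -> c) -> ~a): α-rule — add ((e | b) -> c), ~~a.
        ((e | b) -> c): β-rule — branch into ~(e | b)  //  c.
          branch 2.1.1 (add ~(e | b)):
            ~(e | b): α-rule — add ~e, ~b.
            ○ open, literals {a=T, b=F, e=F}.
          branch 2.1.2 (add c):
            ○ open, literals {a=T, c=T}.
      branch 2.2 (add ~c):
        ○ open, literals {c=F}.
0 branches closed, 4 open.
Each open branch fixes some atoms; the unmentioned ones are free. Counting distinct full assignments: branch {d=T, f=T} (e, a, b, c) contributes 16 new; branch {a=T, b=F, e=F} (d, c, f) contributes 6 new; branch {a=T, c=T} (e, b, d, f) contributes 9 new; branch {c=F} (e, a, b, d, f) contributes 21 new. Total: 52.

52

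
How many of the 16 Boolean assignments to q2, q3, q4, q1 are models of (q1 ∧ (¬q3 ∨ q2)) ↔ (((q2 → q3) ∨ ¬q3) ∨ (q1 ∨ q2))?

6

Initial set: {((q1 ∧ (¬q3 ∨ q2)) ↔ (((q2 → q3) ∨ ¬q3) ∨ (q1 ∨ q2)))}.
((q1 ∧ (¬q3 ∨ q2)) ↔ (((q2 → q3) ∨ ¬q3) ∨ (q1 ∨ q2))): β-rule — branch into (q1 ∧ (¬q3 ∨ q2)), (((q2 → q3) ∨ ¬q3) ∨ (q1 ∨ q2))  //  ¬(q1 ∧ (¬q3 ∨ q2)), ¬(((q2 → q3) ∨ ¬q3) ∨ (q1 ∨ q2)).
  branch 1 (add (q1 ∧ (¬q3 ∨ q2)), (((q2 → q3) ∨ ¬q3) ∨ (q1 ∨ q2))):
    (q1 ∧ (¬q3 ∨ q2)): α-rule — add q1, (¬q3 ∨ q2).
    (((q2 → q3) ∨ ¬q3) ∨ (q1 ∨ q2)): β-rule — branch into ((q2 → q3) ∨ ¬q3)  //  (q1 ∨ q2).
      branch 1.1 (add ((q2 → q3) ∨ ¬q3)):
        (¬q3 ∨ q2): β-rule — branch into ¬q3  //  q2.
          branch 1.1.1 (add ¬q3):
            ((q2 → q3) ∨ ¬q3): β-rule — branch into (q2 → q3)  //  ¬q3.
              branch 1.1.1.1 (add (q2 → q3)):
                (q2 → q3): β-rule — branch into ¬q2  //  q3.
                  branch 1.1.1.1.1 (add ¬q2):
                    ○ open, literals {q1=T, q2=F, q3=F}.
                  branch 1.1.1.1.2 (add q3):
                    × closes — contains both q3 and ¬q3.
              branch 1.1.1.2 (add ¬q3):
                ○ open, literals {q1=T, q3=F}.
          branch 1.1.2 (add q2):
            ((q2 → q3) ∨ ¬q3): β-rule — branch into (q2 → q3)  //  ¬q3.
              branch 1.1.2.1 (add (q2 → q3)):
                (q2 → q3): β-rule — branch into ¬q2  //  q3.
                  branch 1.1.2.1.1 (add ¬q2):
                    × closes — contains both q2 and ¬q2.
                  branch 1.1.2.1.2 (add q3):
                    ○ open, literals {q1=T, q2=T, q3=T}.
              branch 1.1.2.2 (add ¬q3):
                ○ open, literals {q1=T, q2=T, q3=F}.
      branch 1.2 (add (q1 ∨ q2)):
        (¬q3 ∨ q2): β-rule — branch into ¬q3  //  q2.
          branch 1.2.1 (add ¬q3):
            (q1 ∨ q2): β-rule — branch into q1  //  q2.
              branch 1.2.1.1 (add q1):
                ○ open, literals {q1=T, q3=F}.
              branch 1.2.1.2 (add q2):
                ○ open, literals {q1=T, q2=T, q3=F}.
          branch 1.2.2 (add q2):
            (q1 ∨ q2): β-rule — branch into q1  //  q2.
              branch 1.2.2.1 (add q1):
                ○ open, literals {q1=T, q2=T}.
              branch 1.2.2.2 (add q2):
                ○ open, literals {q1=T, q2=T}.
  branch 2 (add ¬(q1 ∧ (¬q3 ∨ q2)), ¬(((q2 → q3) ∨ ¬q3) ∨ (q1 ∨ q2))):
    ¬(((q2 → q3) ∨ ¬q3) ∨ (q1 ∨ q2)): α-rule — add ¬((q2 → q3) ∨ ¬q3), ¬(q1 ∨ q2).
    ¬((q2 → q3) ∨ ¬q3): α-rule — add ¬(q2 → q3), ¬¬q3.
    ¬(q1 ∨ q2): α-rule — add ¬q1, ¬q2.
    ¬(q2 → q3): α-rule — add q2, ¬q3.
    × closes — contains both q2 and ¬q2.
3 branches closed, 8 open.
Each open branch fixes some atoms; the unmentioned ones are free. Counting distinct full assignments: branch {q1=T, q2=F, q3=F} (q4) contributes 2 new; branch {q1=T, q3=F} (q2, q4) contributes 2 new; branch {q1=T, q2=T, q3=T} (q4) contributes 2 new; branch {q1=T, q2=T, q3=F} (q4) contributes 0 new; branch {q1=T, q3=F} (q2, q4) contributes 0 new; branch {q1=T, q2=T, q3=F} (q4) contributes 0 new; branch {q1=T, q2=T} (q3, q4) contributes 0 new; branch {q1=T, q2=T} (q3, q4) contributes 0 new. Total: 6.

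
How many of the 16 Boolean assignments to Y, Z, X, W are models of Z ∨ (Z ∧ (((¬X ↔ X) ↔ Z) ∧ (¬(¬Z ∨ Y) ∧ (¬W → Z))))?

8

Initial set: {T (Z ∨ (Z ∧ (((¬X ↔ X) ↔ Z) ∧ (¬(¬Z ∨ Y) ∧ (¬W → Z)))))}.
T (Z ∨ (Z ∧ (((¬X ↔ X) ↔ Z) ∧ (¬(¬Z ∨ Y) ∧ (¬W → Z))))): β-rule — branch into T Z  //  T (Z ∧ (((¬X ↔ X) ↔ Z) ∧ (¬(¬Z ∨ Y) ∧ (¬W → Z)))).
  branch 1 (add T Z):
    ○ open, literals {Z=1}.
  branch 2 (add T (Z ∧ (((¬X ↔ X) ↔ Z) ∧ (¬(¬Z ∨ Y) ∧ (¬W → Z))))):
    T (Z ∧ (((¬X ↔ X) ↔ Z) ∧ (¬(¬Z ∨ Y) ∧ (¬W → Z)))): α-rule — add T Z, T (((¬X ↔ X) ↔ Z) ∧ (¬(¬Z ∨ Y) ∧ (¬W → Z))).
    T (((¬X ↔ X) ↔ Z) ∧ (¬(¬Z ∨ Y) ∧ (¬W → Z))): α-rule — add T ((¬X ↔ X) ↔ Z), T (¬(¬Z ∨ Y) ∧ (¬W → Z)).
    T (¬(¬Z ∨ Y) ∧ (¬W → Z)): α-rule — add T ¬(¬Z ∨ Y), T (¬W → Z).
    T ¬(¬Z ∨ Y): α-rule — add F ¬Z, F Y.
    T ((¬X ↔ X) ↔ Z): β-rule — branch into T (¬X ↔ X), T Z  //  F (¬X ↔ X), F Z.
      branch 2.1 (add T (¬X ↔ X), T Z):
        T (¬W → Z): β-rule — branch into F ¬W  //  T Z.
          branch 2.1.1 (add F ¬W):
            T (¬X ↔ X): β-rule — branch into T ¬X, T X  //  F ¬X, F X.
              branch 2.1.1.1 (add T ¬X, T X):
                × closes — contains both X and ¬X.
              branch 2.1.1.2 (add F ¬X, F X):
                × closes — contains both X and ¬X.
          branch 2.1.2 (add T Z):
            T (¬X ↔ X): β-rule — branch into T ¬X, T X  //  F ¬X, F X.
              branch 2.1.2.1 (add T ¬X, T X):
                × closes — contains both X and ¬X.
              branch 2.1.2.2 (add F ¬X, F X):
                × closes — contains both X and ¬X.
      branch 2.2 (add F (¬X ↔ X), F Z):
        × closes — contains both Z and ¬Z.
5 branches closed, 1 open.
Each open branch fixes some atoms; the unmentioned ones are free. Counting distinct full assignments: branch {Z=1} (Y, X, W) contributes 8 new. Total: 8.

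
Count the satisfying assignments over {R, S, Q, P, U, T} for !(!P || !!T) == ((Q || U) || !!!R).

Initial set: {(!(!P || !!T) == ((Q || U) || !!!R))}.
(!(!P || !!T) == ((Q || U) || !!!R)): β-rule — branch into !(!P || !!T), ((Q || U) || !!!R)  //  !!(!P || !!T), !((Q || U) || !!!R).
  branch 1 (add !(!P || !!T), ((Q || U) || !!!R)):
    !(!P || !!T): α-rule — add !!P, !!!T.
    !!!T: drop double negation, giving !T.
    ((Q || U) || !!!R): β-rule — branch into (Q || U)  //  !!!R.
      branch 1.1 (add (Q || U)):
        (Q || U): β-rule — branch into Q  //  U.
          branch 1.1.1 (add Q):
            ○ open, literals {P=T, Q=T, T=F}.
          branch 1.1.2 (add U):
            ○ open, literals {P=T, T=F, U=T}.
      branch 1.2 (add !!!R):
        !!!R: drop double negation, giving !R.
        ○ open, literals {P=T, R=F, T=F}.
  branch 2 (add !!(!P || !!T), !((Q || U) || !!!R)):
    !((Q || U) || !!!R): α-rule — add !(Q || U), !!!!R.
    !(Q || U): α-rule — add !Q, !U.
    !!!!R: drop double negation, giving !!R.
    !!(!P || !!T): β-rule — branch into !P  //  !!T.
      branch 2.1 (add !P):
        ○ open, literals {P=F, Q=F, R=T, U=F}.
      branch 2.2 (add !!T):
        !!T: drop double negation, giving T.
        ○ open, literals {Q=F, R=T, T=T, U=F}.
0 branches closed, 5 open.
Each open branch fixes some atoms; the unmentioned ones are free. Counting distinct full assignments: branch {P=T, Q=T, T=F} (R, S, U) contributes 8 new; branch {P=T, T=F, U=T} (R, S, Q) contributes 4 new; branch {P=T, R=F, T=F} (S, Q, U) contributes 2 new; branch {P=F, Q=F, R=T, U=F} (S, T) contributes 4 new; branch {Q=F, R=T, T=T, U=F} (S, P) contributes 2 new. Total: 20.

20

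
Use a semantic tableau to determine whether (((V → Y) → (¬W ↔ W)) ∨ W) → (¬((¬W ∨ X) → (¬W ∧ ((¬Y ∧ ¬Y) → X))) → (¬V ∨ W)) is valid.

Assume the negation and expand:
Initial set: {¬((((V → Y) → (¬W ↔ W)) ∨ W) → (¬((¬W ∨ X) → (¬W ∧ ((¬Y ∧ ¬Y) → X))) → (¬V ∨ W)))}.
¬((((V → Y) → (¬W ↔ W)) ∨ W) → (¬((¬W ∨ X) → (¬W ∧ ((¬Y ∧ ¬Y) → X))) → (¬V ∨ W))): α-rule — add (((V → Y) → (¬W ↔ W)) ∨ W), ¬(¬((¬W ∨ X) → (¬W ∧ ((¬Y ∧ ¬Y) → X))) → (¬V ∨ W)).
¬(¬((¬W ∨ X) → (¬W ∧ ((¬Y ∧ ¬Y) → X))) → (¬V ∨ W)): α-rule — add ¬((¬W ∨ X) → (¬W ∧ ((¬Y ∧ ¬Y) → X))), ¬(¬V ∨ W).
¬((¬W ∨ X) → (¬W ∧ ((¬Y ∧ ¬Y) → X))): α-rule — add (¬W ∨ X), ¬(¬W ∧ ((¬Y ∧ ¬Y) → X)).
¬(¬V ∨ W): α-rule — add ¬¬V, ¬W.
(((V → Y) → (¬W ↔ W)) ∨ W): β-rule — branch into ((V → Y) → (¬W ↔ W))  //  W.
  branch 1 (add ((V → Y) → (¬W ↔ W))):
    (¬W ∨ X): β-rule — branch into ¬W  //  X.
      branch 1.1 (add ¬W):
        ¬(¬W ∧ ((¬Y ∧ ¬Y) → X)): β-rule — branch into ¬¬W  //  ¬((¬Y ∧ ¬Y) → X).
          branch 1.1.1 (add ¬¬W):
            × closes — contains both W and ¬W.
          branch 1.1.2 (add ¬((¬Y ∧ ¬Y) → X)):
            ¬((¬Y ∧ ¬Y) → X): α-rule — add (¬Y ∧ ¬Y), ¬X.
            (¬Y ∧ ¬Y): α-rule — add ¬Y, ¬Y.
            ((V → Y) → (¬W ↔ W)): β-rule — branch into ¬(V → Y)  //  (¬W ↔ W).
              branch 1.1.2.1 (add ¬(V → Y)):
                ¬(V → Y): α-rule — add V, ¬Y.
                ○ open, literals {V=true, W=false, X=false, Y=false}.
              branch 1.1.2.2 (add (¬W ↔ W)):
                (¬W ↔ W): β-rule — branch into ¬W, W  //  ¬¬W, ¬W.
                  branch 1.1.2.2.1 (add ¬W, W):
                    × closes — contains both W and ¬W.
                  branch 1.1.2.2.2 (add ¬¬W, ¬W):
                    × closes — contains both W and ¬W.
      branch 1.2 (add X):
        ¬(¬W ∧ ((¬Y ∧ ¬Y) → X)): β-rule — branch into ¬¬W  //  ¬((¬Y ∧ ¬Y) → X).
          branch 1.2.1 (add ¬¬W):
            × closes — contains both W and ¬W.
          branch 1.2.2 (add ¬((¬Y ∧ ¬Y) → X)):
            ¬((¬Y ∧ ¬Y) → X): α-rule — add (¬Y ∧ ¬Y), ¬X.
            × closes — contains both X and ¬X.
  branch 2 (add W):
    × closes — contains both W and ¬W.
6 branches closed, 1 open.
An open branch gives a countermodel: V=true, W=false, X=false, Y=false (unmentioned atoms arbitrary); under it the original formula is false.

Not valid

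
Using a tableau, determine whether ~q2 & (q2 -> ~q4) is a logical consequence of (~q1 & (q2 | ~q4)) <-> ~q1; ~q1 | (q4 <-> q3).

No

Initial set: {((~q1 & (q2 | ~q4)) <-> ~q1); (~q1 | (q4 <-> q3)); ~(~q2 & (q2 -> ~q4))}.
((~q1 & (q2 | ~q4)) <-> ~q1): β-rule — branch into (~q1 & (q2 | ~q4)), ~q1  //  ~(~q1 & (q2 | ~q4)), ~~q1.
  branch 1 (add (~q1 & (q2 | ~q4)), ~q1):
    (~q1 & (q2 | ~q4)): α-rule — add ~q1, (q2 | ~q4).
    (~q1 | (q4 <-> q3)): β-rule — branch into ~q1  //  (q4 <-> q3).
      branch 1.1 (add ~q1):
        ~(~q2 & (q2 -> ~q4)): β-rule — branch into ~~q2  //  ~(q2 -> ~q4).
          branch 1.1.1 (add ~~q2):
            (q2 | ~q4): β-rule — branch into q2  //  ~q4.
              branch 1.1.1.1 (add q2):
                ○ open, literals {q1=F, q2=T}.
              branch 1.1.1.2 (add ~q4):
                ○ open, literals {q1=F, q2=T, q4=F}.
          branch 1.1.2 (add ~(q2 -> ~q4)):
            ~(q2 -> ~q4): α-rule — add q2, ~~q4.
            (q2 | ~q4): β-rule — branch into q2  //  ~q4.
              branch 1.1.2.1 (add q2):
                ○ open, literals {q1=F, q2=T, q4=T}.
              branch 1.1.2.2 (add ~q4):
                × closes — contains both q4 and ~q4.
      branch 1.2 (add (q4 <-> q3)):
        ~(~q2 & (q2 -> ~q4)): β-rule — branch into ~~q2  //  ~(q2 -> ~q4).
          branch 1.2.1 (add ~~q2):
            (q2 | ~q4): β-rule — branch into q2  //  ~q4.
              branch 1.2.1.1 (add q2):
                (q4 <-> q3): β-rule — branch into q4, q3  //  ~q4, ~q3.
                  branch 1.2.1.1.1 (add q4, q3):
                    ○ open, literals {q1=F, q2=T, q3=T, q4=T}.
                  branch 1.2.1.1.2 (add ~q4, ~q3):
                    ○ open, literals {q1=F, q2=T, q3=F, q4=F}.
              branch 1.2.1.2 (add ~q4):
                (q4 <-> q3): β-rule — branch into q4, q3  //  ~q4, ~q3.
                  branch 1.2.1.2.1 (add q4, q3):
                    × closes — contains both q4 and ~q4.
                  branch 1.2.1.2.2 (add ~q4, ~q3):
                    ○ open, literals {q1=F, q2=T, q3=F, q4=F}.
          branch 1.2.2 (add ~(q2 -> ~q4)):
            ~(q2 -> ~q4): α-rule — add q2, ~~q4.
            (q2 | ~q4): β-rule — branch into q2  //  ~q4.
              branch 1.2.2.1 (add q2):
                (q4 <-> q3): β-rule — branch into q4, q3  //  ~q4, ~q3.
                  branch 1.2.2.1.1 (add q4, q3):
                    ○ open, literals {q1=F, q2=T, q3=T, q4=T}.
                  branch 1.2.2.1.2 (add ~q4, ~q3):
                    × closes — contains both q4 and ~q4.
              branch 1.2.2.2 (add ~q4):
                × closes — contains both q4 and ~q4.
  branch 2 (add ~(~q1 & (q2 | ~q4)), ~~q1):
    (~q1 | (q4 <-> q3)): β-rule — branch into ~q1  //  (q4 <-> q3).
      branch 2.1 (add ~q1):
        × closes — contains both q1 and ~q1.
      branch 2.2 (add (q4 <-> q3)):
        ~(~q2 & (q2 -> ~q4)): β-rule — branch into ~~q2  //  ~(q2 -> ~q4).
          branch 2.2.1 (add ~~q2):
            ~(~q1 & (q2 | ~q4)): β-rule — branch into ~~q1  //  ~(q2 | ~q4).
              branch 2.2.1.1 (add ~~q1):
                (q4 <-> q3): β-rule — branch into q4, q3  //  ~q4, ~q3.
                  branch 2.2.1.1.1 (add q4, q3):
                    ○ open, literals {q1=T, q2=T, q3=T, q4=T}.
                  branch 2.2.1.1.2 (add ~q4, ~q3):
                    ○ open, literals {q1=T, q2=T, q3=F, q4=F}.
              branch 2.2.1.2 (add ~(q2 | ~q4)):
                ~(q2 | ~q4): α-rule — add ~q2, ~~q4.
                × closes — contains both q2 and ~q2.
          branch 2.2.2 (add ~(q2 -> ~q4)):
            ~(q2 -> ~q4): α-rule — add q2, ~~q4.
            ~(~q1 & (q2 | ~q4)): β-rule — branch into ~~q1  //  ~(q2 | ~q4).
              branch 2.2.2.1 (add ~~q1):
                (q4 <-> q3): β-rule — branch into q4, q3  //  ~q4, ~q3.
                  branch 2.2.2.1.1 (add q4, q3):
                    ○ open, literals {q1=T, q2=T, q3=T, q4=T}.
                  branch 2.2.2.1.2 (add ~q4, ~q3):
                    × closes — contains both q4 and ~q4.
              branch 2.2.2.2 (add ~(q2 | ~q4)):
                ~(q2 | ~q4): α-rule — add ~q2, ~~q4.
                × closes — contains both q2 and ~q2.
8 branches closed, 10 open.
An open branch gives a countermodel: q1=F, q2=T (unmentioned atoms arbitrary); the premises hold there but the conclusion fails.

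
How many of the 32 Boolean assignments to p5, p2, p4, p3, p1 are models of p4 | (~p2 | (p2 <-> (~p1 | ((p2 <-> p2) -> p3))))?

Initial set: {(p4 | (~p2 | (p2 <-> (~p1 | ((p2 <-> p2) -> p3)))))}.
(p4 | (~p2 | (p2 <-> (~p1 | ((p2 <-> p2) -> p3))))): β-rule — branch into p4  //  (~p2 | (p2 <-> (~p1 | ((p2 <-> p2) -> p3)))).
  branch 1 (add p4):
    ○ open, literals {p4=1}.
  branch 2 (add (~p2 | (p2 <-> (~p1 | ((p2 <-> p2) -> p3))))):
    (~p2 | (p2 <-> (~p1 | ((p2 <-> p2) -> p3)))): β-rule — branch into ~p2  //  (p2 <-> (~p1 | ((p2 <-> p2) -> p3))).
      branch 2.1 (add ~p2):
        ○ open, literals {p2=0}.
      branch 2.2 (add (p2 <-> (~p1 | ((p2 <-> p2) -> p3)))):
        (p2 <-> (~p1 | ((p2 <-> p2) -> p3))): β-rule — branch into p2, (~p1 | ((p2 <-> p2) -> p3))  //  ~p2, ~(~p1 | ((p2 <-> p2) -> p3)).
          branch 2.2.1 (add p2, (~p1 | ((p2 <-> p2) -> p3))):
            (~p1 | ((p2 <-> p2) -> p3)): β-rule — branch into ~p1  //  ((p2 <-> p2) -> p3).
              branch 2.2.1.1 (add ~p1):
                ○ open, literals {p1=0, p2=1}.
              branch 2.2.1.2 (add ((p2 <-> p2) -> p3)):
                ((p2 <-> p2) -> p3): β-rule — branch into ~(p2 <-> p2)  //  p3.
                  branch 2.2.1.2.1 (add ~(p2 <-> p2)):
                    ~(p2 <-> p2): β-rule — branch into p2, ~p2  //  ~p2, p2.
                      branch 2.2.1.2.1.1 (add p2, ~p2):
                        × closes — contains both p2 and ~p2.
                      branch 2.2.1.2.1.2 (add ~p2, p2):
                        × closes — contains both p2 and ~p2.
                  branch 2.2.1.2.2 (add p3):
                    ○ open, literals {p2=1, p3=1}.
          branch 2.2.2 (add ~p2, ~(~p1 | ((p2 <-> p2) -> p3))):
            ~(~p1 | ((p2 <-> p2) -> p3)): α-rule — add ~~p1, ~((p2 <-> p2) -> p3).
            ~((p2 <-> p2) -> p3): α-rule — add (p2 <-> p2), ~p3.
            (p2 <-> p2): β-rule — branch into p2, p2  //  ~p2, ~p2.
              branch 2.2.2.1 (add p2, p2):
                × closes — contains both p2 and ~p2.
              branch 2.2.2.2 (add ~p2, ~p2):
                ○ open, literals {p1=1, p2=0, p3=0}.
3 branches closed, 5 open.
Each open branch fixes some atoms; the unmentioned ones are free. Counting distinct full assignments: branch {p4=1} (p5, p2, p3, p1) contributes 16 new; branch {p2=0} (p5, p4, p3, p1) contributes 8 new; branch {p1=0, p2=1} (p5, p4, p3) contributes 4 new; branch {p2=1, p3=1} (p5, p4, p1) contributes 2 new; branch {p1=1, p2=0, p3=0} (p5, p4) contributes 0 new. Total: 30.

30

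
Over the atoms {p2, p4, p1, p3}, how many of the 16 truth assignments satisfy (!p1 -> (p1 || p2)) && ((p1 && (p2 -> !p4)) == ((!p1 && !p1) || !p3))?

Initial set: {((!p1 -> (p1 || p2)) && ((p1 && (p2 -> !p4)) == ((!p1 && !p1) || !p3)))}.
((!p1 -> (p1 || p2)) && ((p1 && (p2 -> !p4)) == ((!p1 && !p1) || !p3))): α-rule — add (!p1 -> (p1 || p2)), ((p1 && (p2 -> !p4)) == ((!p1 && !p1) || !p3)).
(!p1 -> (p1 || p2)): β-rule — branch into !!p1  //  (p1 || p2).
  branch 1 (add !!p1):
    ((p1 && (p2 -> !p4)) == ((!p1 && !p1) || !p3)): β-rule — branch into (p1 && (p2 -> !p4)), ((!p1 && !p1) || !p3)  //  !(p1 && (p2 -> !p4)), !((!p1 && !p1) || !p3).
      branch 1.1 (add (p1 && (p2 -> !p4)), ((!p1 && !p1) || !p3)):
        (p1 && (p2 -> !p4)): α-rule — add p1, (p2 -> !p4).
        ((!p1 && !p1) || !p3): β-rule — branch into (!p1 && !p1)  //  !p3.
          branch 1.1.1 (add (!p1 && !p1)):
            (!p1 && !p1): α-rule — add !p1, !p1.
            × closes — contains both p1 and !p1.
          branch 1.1.2 (add !p3):
            (p2 -> !p4): β-rule — branch into !p2  //  !p4.
              branch 1.1.2.1 (add !p2):
                ○ open, literals {p1=T, p2=F, p3=F}.
              branch 1.1.2.2 (add !p4):
                ○ open, literals {p1=T, p3=F, p4=F}.
      branch 1.2 (add !(p1 && (p2 -> !p4)), !((!p1 && !p1) || !p3)):
        !((!p1 && !p1) || !p3): α-rule — add !(!p1 && !p1), !!p3.
        !(p1 && (p2 -> !p4)): β-rule — branch into !p1  //  !(p2 -> !p4).
          branch 1.2.1 (add !p1):
            × closes — contains both p1 and !p1.
          branch 1.2.2 (add !(p2 -> !p4)):
            !(p2 -> !p4): α-rule — add p2, !!p4.
            !(!p1 && !p1): β-rule — branch into !!p1  //  !!p1.
              branch 1.2.2.1 (add !!p1):
                ○ open, literals {p1=T, p2=T, p3=T, p4=T}.
              branch 1.2.2.2 (add !!p1):
                ○ open, literals {p1=T, p2=T, p3=T, p4=T}.
  branch 2 (add (p1 || p2)):
    ((p1 && (p2 -> !p4)) == ((!p1 && !p1) || !p3)): β-rule — branch into (p1 && (p2 -> !p4)), ((!p1 && !p1) || !p3)  //  !(p1 && (p2 -> !p4)), !((!p1 && !p1) || !p3).
      branch 2.1 (add (p1 && (p2 -> !p4)), ((!p1 && !p1) || !p3)):
        (p1 && (p2 -> !p4)): α-rule — add p1, (p2 -> !p4).
        (p1 || p2): β-rule — branch into p1  //  p2.
          branch 2.1.1 (add p1):
            ((!p1 && !p1) || !p3): β-rule — branch into (!p1 && !p1)  //  !p3.
              branch 2.1.1.1 (add (!p1 && !p1)):
                (!p1 && !p1): α-rule — add !p1, !p1.
                × closes — contains both p1 and !p1.
              branch 2.1.1.2 (add !p3):
                (p2 -> !p4): β-rule — branch into !p2  //  !p4.
                  branch 2.1.1.2.1 (add !p2):
                    ○ open, literals {p1=T, p2=F, p3=F}.
                  branch 2.1.1.2.2 (add !p4):
                    ○ open, literals {p1=T, p3=F, p4=F}.
          branch 2.1.2 (add p2):
            ((!p1 && !p1) || !p3): β-rule — branch into (!p1 && !p1)  //  !p3.
              branch 2.1.2.1 (add (!p1 && !p1)):
                (!p1 && !p1): α-rule — add !p1, !p1.
                × closes — contains both p1 and !p1.
              branch 2.1.2.2 (add !p3):
                (p2 -> !p4): β-rule — branch into !p2  //  !p4.
                  branch 2.1.2.2.1 (add !p2):
                    × closes — contains both p2 and !p2.
                  branch 2.1.2.2.2 (add !p4):
                    ○ open, literals {p1=T, p2=T, p3=F, p4=F}.
      branch 2.2 (add !(p1 && (p2 -> !p4)), !((!p1 && !p1) || !p3)):
        !((!p1 && !p1) || !p3): α-rule — add !(!p1 && !p1), !!p3.
        (p1 || p2): β-rule — branch into p1  //  p2.
          branch 2.2.1 (add p1):
            !(p1 && (p2 -> !p4)): β-rule — branch into !p1  //  !(p2 -> !p4).
              branch 2.2.1.1 (add !p1):
                × closes — contains both p1 and !p1.
              branch 2.2.1.2 (add !(p2 -> !p4)):
                !(p2 -> !p4): α-rule — add p2, !!p4.
                !(!p1 && !p1): β-rule — branch into !!p1  //  !!p1.
                  branch 2.2.1.2.1 (add !!p1):
                    ○ open, literals {p1=T, p2=T, p3=T, p4=T}.
                  branch 2.2.1.2.2 (add !!p1):
                    ○ open, literals {p1=T, p2=T, p3=T, p4=T}.
          branch 2.2.2 (add p2):
            !(p1 && (p2 -> !p4)): β-rule — branch into !p1  //  !(p2 -> !p4).
              branch 2.2.2.1 (add !p1):
                !(!p1 && !p1): β-rule — branch into !!p1  //  !!p1.
                  branch 2.2.2.1.1 (add !!p1):
                    × closes — contains both p1 and !p1.
                  branch 2.2.2.1.2 (add !!p1):
                    × closes — contains both p1 and !p1.
              branch 2.2.2.2 (add !(p2 -> !p4)):
                !(p2 -> !p4): α-rule — add p2, !!p4.
                !(!p1 && !p1): β-rule — branch into !!p1  //  !!p1.
                  branch 2.2.2.2.1 (add !!p1):
                    ○ open, literals {p1=T, p2=T, p3=T, p4=T}.
                  branch 2.2.2.2.2 (add !!p1):
                    ○ open, literals {p1=T, p2=T, p3=T, p4=T}.
8 branches closed, 11 open.
Each open branch fixes some atoms; the unmentioned ones are free. Counting distinct full assignments: branch {p1=T, p2=F, p3=F} (p4) contributes 2 new; branch {p1=T, p3=F, p4=F} (p2) contributes 1 new; branch {p1=T, p2=T, p3=T, p4=T} (none free) contributes 1 new; branch {p1=T, p2=T, p3=T, p4=T} (none free) contributes 0 new; branch {p1=T, p2=F, p3=F} (p4) contributes 0 new; branch {p1=T, p3=F, p4=F} (p2) contributes 0 new; branch {p1=T, p2=T, p3=F, p4=F} (none free) contributes 0 new; branch {p1=T, p2=T, p3=T, p4=T} (none free) contributes 0 new; branch {p1=T, p2=T, p3=T, p4=T} (none free) contributes 0 new; branch {p1=T, p2=T, p3=T, p4=T} (none free) contributes 0 new; branch {p1=T, p2=T, p3=T, p4=T} (none free) contributes 0 new. Total: 4.

4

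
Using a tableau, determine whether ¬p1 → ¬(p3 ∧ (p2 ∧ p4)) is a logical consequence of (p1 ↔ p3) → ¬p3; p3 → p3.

Initial set: {((p1 ↔ p3) → ¬p3); (p3 → p3); ¬(¬p1 → ¬(p3 ∧ (p2 ∧ p4)))}.
¬(¬p1 → ¬(p3 ∧ (p2 ∧ p4))): α-rule — add ¬p1, ¬¬(p3 ∧ (p2 ∧ p4)).
¬¬(p3 ∧ (p2 ∧ p4)): α-rule — add p3, (p2 ∧ p4).
(p2 ∧ p4): α-rule — add p2, p4.
((p1 ↔ p3) → ¬p3): β-rule — branch into ¬(p1 ↔ p3)  //  ¬p3.
  branch 1 (add ¬(p1 ↔ p3)):
    (p3 → p3): β-rule — branch into ¬p3  //  p3.
      branch 1.1 (add ¬p3):
        × closes — contains both p3 and ¬p3.
      branch 1.2 (add p3):
        ¬(p1 ↔ p3): β-rule — branch into p1, ¬p3  //  ¬p1, p3.
          branch 1.2.1 (add p1, ¬p3):
            × closes — contains both p1 and ¬p1.
          branch 1.2.2 (add ¬p1, p3):
            ○ open, literals {p1=F, p2=T, p3=T, p4=T}.
  branch 2 (add ¬p3):
    × closes — contains both p3 and ¬p3.
3 branches closed, 1 open.
An open branch gives a countermodel: p1=F, p2=T, p3=T, p4=T (unmentioned atoms arbitrary); the premises hold there but the conclusion fails.

No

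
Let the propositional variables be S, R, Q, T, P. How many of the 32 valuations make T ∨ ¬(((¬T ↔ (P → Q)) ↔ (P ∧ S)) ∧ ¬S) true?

Initial set: {(T ∨ ¬(((¬T ↔ (P → Q)) ↔ (P ∧ S)) ∧ ¬S))}.
(T ∨ ¬(((¬T ↔ (P → Q)) ↔ (P ∧ S)) ∧ ¬S)): β-rule — branch into T  //  ¬(((¬T ↔ (P → Q)) ↔ (P ∧ S)) ∧ ¬S).
  branch 1 (add T):
    ○ open, literals {T=T}.
  branch 2 (add ¬(((¬T ↔ (P → Q)) ↔ (P ∧ S)) ∧ ¬S)):
    ¬(((¬T ↔ (P → Q)) ↔ (P ∧ S)) ∧ ¬S): β-rule — branch into ¬((¬T ↔ (P → Q)) ↔ (P ∧ S))  //  ¬¬S.
      branch 2.1 (add ¬((¬T ↔ (P → Q)) ↔ (P ∧ S))):
        ¬((¬T ↔ (P → Q)) ↔ (P ∧ S)): β-rule — branch into (¬T ↔ (P → Q)), ¬(P ∧ S)  //  ¬(¬T ↔ (P → Q)), (P ∧ S).
          branch 2.1.1 (add (¬T ↔ (P → Q)), ¬(P ∧ S)):
            (¬T ↔ (P → Q)): β-rule — branch into ¬T, (P → Q)  //  ¬¬T, ¬(P → Q).
              branch 2.1.1.1 (add ¬T, (P → Q)):
                ¬(P ∧ S): β-rule — branch into ¬P  //  ¬S.
                  branch 2.1.1.1.1 (add ¬P):
                    (P → Q): β-rule — branch into ¬P  //  Q.
                      branch 2.1.1.1.1.1 (add ¬P):
                        ○ open, literals {P=F, T=F}.
                      branch 2.1.1.1.1.2 (add Q):
                        ○ open, literals {P=F, Q=T, T=F}.
                  branch 2.1.1.1.2 (add ¬S):
                    (P → Q): β-rule — branch into ¬P  //  Q.
                      branch 2.1.1.1.2.1 (add ¬P):
                        ○ open, literals {P=F, S=F, T=F}.
                      branch 2.1.1.1.2.2 (add Q):
                        ○ open, literals {Q=T, S=F, T=F}.
              branch 2.1.1.2 (add ¬¬T, ¬(P → Q)):
                ¬(P → Q): α-rule — add P, ¬Q.
                ¬(P ∧ S): β-rule — branch into ¬P  //  ¬S.
                  branch 2.1.1.2.1 (add ¬P):
                    × closes — contains both P and ¬P.
                  branch 2.1.1.2.2 (add ¬S):
                    ○ open, literals {P=T, Q=F, S=F, T=T}.
          branch 2.1.2 (add ¬(¬T ↔ (P → Q)), (P ∧ S)):
            (P ∧ S): α-rule — add P, S.
            ¬(¬T ↔ (P → Q)): β-rule — branch into ¬T, ¬(P → Q)  //  ¬¬T, (P → Q).
              branch 2.1.2.1 (add ¬T, ¬(P → Q)):
                ¬(P → Q): α-rule — add P, ¬Q.
                ○ open, literals {P=T, Q=F, S=T, T=F}.
              branch 2.1.2.2 (add ¬¬T, (P → Q)):
                (P → Q): β-rule — branch into ¬P  //  Q.
                  branch 2.1.2.2.1 (add ¬P):
                    × closes — contains both P and ¬P.
                  branch 2.1.2.2.2 (add Q):
                    ○ open, literals {P=T, Q=T, S=T, T=T}.
      branch 2.2 (add ¬¬S):
        ○ open, literals {S=T}.
2 branches closed, 9 open.
Each open branch fixes some atoms; the unmentioned ones are free. Counting distinct full assignments: branch {T=T} (S, R, Q, P) contributes 16 new; branch {P=F, T=F} (S, R, Q) contributes 8 new; branch {P=F, Q=T, T=F} (S, R) contributes 0 new; branch {P=F, S=F, T=F} (R, Q) contributes 0 new; branch {Q=T, S=F, T=F} (R, P) contributes 2 new; branch {P=T, Q=F, S=F, T=T} (R) contributes 0 new; branch {P=T, Q=F, S=T, T=F} (R) contributes 2 new; branch {P=T, Q=T, S=T, T=T} (R) contributes 0 new; branch {S=T} (R, Q, T, P) contributes 2 new. Total: 30.

30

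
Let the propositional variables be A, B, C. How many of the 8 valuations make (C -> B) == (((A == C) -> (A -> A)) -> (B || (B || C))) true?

4

Initial set: {((C -> B) == (((A == C) -> (A -> A)) -> (B || (B || C))))}.
((C -> B) == (((A == C) -> (A -> A)) -> (B || (B || C)))): β-rule — branch into (C -> B), (((A == C) -> (A -> A)) -> (B || (B || C)))  //  !(C -> B), !(((A == C) -> (A -> A)) -> (B || (B || C))).
  branch 1 (add (C -> B), (((A == C) -> (A -> A)) -> (B || (B || C)))):
    (C -> B): β-rule — branch into !C  //  B.
      branch 1.1 (add !C):
        (((A == C) -> (A -> A)) -> (B || (B || C))): β-rule — branch into !((A == C) -> (A -> A))  //  (B || (B || C)).
          branch 1.1.1 (add !((A == C) -> (A -> A))):
            !((A == C) -> (A -> A)): α-rule — add (A == C), !(A -> A).
            !(A -> A): α-rule — add A, !A.
            × closes — contains both A and !A.
          branch 1.1.2 (add (B || (B || C))):
            (B || (B || C)): β-rule — branch into B  //  (B || C).
              branch 1.1.2.1 (add B):
                ○ open, literals {B=1, C=0}.
              branch 1.1.2.2 (add (B || C)):
                (B || C): β-rule — branch into B  //  C.
                  branch 1.1.2.2.1 (add B):
                    ○ open, literals {B=1, C=0}.
                  branch 1.1.2.2.2 (add C):
                    × closes — contains both C and !C.
      branch 1.2 (add B):
        (((A == C) -> (A -> A)) -> (B || (B || C))): β-rule — branch into !((A == C) -> (A -> A))  //  (B || (B || C)).
          branch 1.2.1 (add !((A == C) -> (A -> A))):
            !((A == C) -> (A -> A)): α-rule — add (A == C), !(A -> A).
            !(A -> A): α-rule — add A, !A.
            × closes — contains both A and !A.
          branch 1.2.2 (add (B || (B || C))):
            (B || (B || C)): β-rule — branch into B  //  (B || C).
              branch 1.2.2.1 (add B):
                ○ open, literals {B=1}.
              branch 1.2.2.2 (add (B || C)):
                (B || C): β-rule — branch into B  //  C.
                  branch 1.2.2.2.1 (add B):
                    ○ open, literals {B=1}.
                  branch 1.2.2.2.2 (add C):
                    ○ open, literals {B=1, C=1}.
  branch 2 (add !(C -> B), !(((A == C) -> (A -> A)) -> (B || (B || C)))):
    !(C -> B): α-rule — add C, !B.
    !(((A == C) -> (A -> A)) -> (B || (B || C))): α-rule — add ((A == C) -> (A -> A)), !(B || (B || C)).
    !(B || (B || C)): α-rule — add !B, !(B || C).
    !(B || C): α-rule — add !B, !C.
    × closes — contains both C and !C.
4 branches closed, 5 open.
Each open branch fixes some atoms; the unmentioned ones are free. Counting distinct full assignments: branch {B=1, C=0} (A) contributes 2 new; branch {B=1, C=0} (A) contributes 0 new; branch {B=1} (A, C) contributes 2 new; branch {B=1} (A, C) contributes 0 new; branch {B=1, C=1} (A) contributes 0 new. Total: 4.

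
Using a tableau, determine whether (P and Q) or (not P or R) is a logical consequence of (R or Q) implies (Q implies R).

No

Initial set: {T ((R or Q) implies (Q implies R)); F ((P and Q) or (not P or R))}.
F ((P and Q) or (not P or R)): α-rule — add F (P and Q), F (not P or R).
F (not P or R): α-rule — add F not P, F R.
T ((R or Q) implies (Q implies R)): β-rule — branch into F (R or Q)  //  T (Q implies R).
  branch 1 (add F (R or Q)):
    F (R or Q): α-rule — add F R, F Q.
    F (P and Q): β-rule — branch into F P  //  F Q.
      branch 1.1 (add F P):
        × closes — contains both P and not P.
      branch 1.2 (add F Q):
        ○ open, literals {P=true, Q=false, R=false}.
  branch 2 (add T (Q implies R)):
    F (P and Q): β-rule — branch into F P  //  F Q.
      branch 2.1 (add F P):
        × closes — contains both P and not P.
      branch 2.2 (add F Q):
        T (Q implies R): β-rule — branch into F Q  //  T R.
          branch 2.2.1 (add F Q):
            ○ open, literals {P=true, Q=false, R=false}.
          branch 2.2.2 (add T R):
            × closes — contains both R and not R.
3 branches closed, 2 open.
An open branch gives a countermodel: P=true, Q=false, R=false (unmentioned atoms arbitrary); the premises hold there but the conclusion fails.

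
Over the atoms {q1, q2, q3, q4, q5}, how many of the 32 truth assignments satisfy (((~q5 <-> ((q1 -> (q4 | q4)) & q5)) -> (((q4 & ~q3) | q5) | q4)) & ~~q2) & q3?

8

Initial set: {((((~q5 <-> ((q1 -> (q4 | q4)) & q5)) -> (((q4 & ~q3) | q5) | q4)) & ~~q2) & q3)}.
((((~q5 <-> ((q1 -> (q4 | q4)) & q5)) -> (((q4 & ~q3) | q5) | q4)) & ~~q2) & q3): α-rule — add (((~q5 <-> ((q1 -> (q4 | q4)) & q5)) -> (((q4 & ~q3) | q5) | q4)) & ~~q2), q3.
(((~q5 <-> ((q1 -> (q4 | q4)) & q5)) -> (((q4 & ~q3) | q5) | q4)) & ~~q2): α-rule — add ((~q5 <-> ((q1 -> (q4 | q4)) & q5)) -> (((q4 & ~q3) | q5) | q4)), ~~q2.
~~q2: drop double negation, giving q2.
((~q5 <-> ((q1 -> (q4 | q4)) & q5)) -> (((q4 & ~q3) | q5) | q4)): β-rule — branch into ~(~q5 <-> ((q1 -> (q4 | q4)) & q5))  //  (((q4 & ~q3) | q5) | q4).
  branch 1 (add ~(~q5 <-> ((q1 -> (q4 | q4)) & q5))):
    ~(~q5 <-> ((q1 -> (q4 | q4)) & q5)): β-rule — branch into ~q5, ~((q1 -> (q4 | q4)) & q5)  //  ~~q5, ((q1 -> (q4 | q4)) & q5).
      branch 1.1 (add ~q5, ~((q1 -> (q4 | q4)) & q5)):
        ~((q1 -> (q4 | q4)) & q5): β-rule — branch into ~(q1 -> (q4 | q4))  //  ~q5.
          branch 1.1.1 (add ~(q1 -> (q4 | q4))):
            ~(q1 -> (q4 | q4)): α-rule — add q1, ~(q4 | q4).
            ~(q4 | q4): α-rule — add ~q4, ~q4.
            ○ open, literals {q1=true, q2=true, q3=true, q4=false, q5=false}.
          branch 1.1.2 (add ~q5):
            ○ open, literals {q2=true, q3=true, q5=false}.
      branch 1.2 (add ~~q5, ((q1 -> (q4 | q4)) & q5)):
        ((q1 -> (q4 | q4)) & q5): α-rule — add (q1 -> (q4 | q4)), q5.
        (q1 -> (q4 | q4)): β-rule — branch into ~q1  //  (q4 | q4).
          branch 1.2.1 (add ~q1):
            ○ open, literals {q1=false, q2=true, q3=true, q5=true}.
          branch 1.2.2 (add (q4 | q4)):
            (q4 | q4): β-rule — branch into q4  //  q4.
              branch 1.2.2.1 (add q4):
                ○ open, literals {q2=true, q3=true, q4=true, q5=true}.
              branch 1.2.2.2 (add q4):
                ○ open, literals {q2=true, q3=true, q4=true, q5=true}.
  branch 2 (add (((q4 & ~q3) | q5) | q4)):
    (((q4 & ~q3) | q5) | q4): β-rule — branch into ((q4 & ~q3) | q5)  //  q4.
      branch 2.1 (add ((q4 & ~q3) | q5)):
        ((q4 & ~q3) | q5): β-rule — branch into (q4 & ~q3)  //  q5.
          branch 2.1.1 (add (q4 & ~q3)):
            (q4 & ~q3): α-rule — add q4, ~q3.
            × closes — contains both q3 and ~q3.
          branch 2.1.2 (add q5):
            ○ open, literals {q2=true, q3=true, q5=true}.
      branch 2.2 (add q4):
        ○ open, literals {q2=true, q3=true, q4=true}.
1 branch closed, 7 open.
Each open branch fixes some atoms; the unmentioned ones are free. Counting distinct full assignments: branch {q1=true, q2=true, q3=true, q4=false, q5=false} (none free) contributes 1 new; branch {q2=true, q3=true, q5=false} (q1, q4) contributes 3 new; branch {q1=false, q2=true, q3=true, q5=true} (q4) contributes 2 new; branch {q2=true, q3=true, q4=true, q5=true} (q1) contributes 1 new; branch {q2=true, q3=true, q4=true, q5=true} (q1) contributes 0 new; branch {q2=true, q3=true, q5=true} (q1, q4) contributes 1 new; branch {q2=true, q3=true, q4=true} (q1, q5) contributes 0 new. Total: 8.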